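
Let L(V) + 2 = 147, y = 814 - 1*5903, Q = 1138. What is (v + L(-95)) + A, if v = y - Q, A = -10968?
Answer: -17050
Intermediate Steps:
y = -5089 (y = 814 - 5903 = -5089)
L(V) = 145 (L(V) = -2 + 147 = 145)
v = -6227 (v = -5089 - 1*1138 = -5089 - 1138 = -6227)
(v + L(-95)) + A = (-6227 + 145) - 10968 = -6082 - 10968 = -17050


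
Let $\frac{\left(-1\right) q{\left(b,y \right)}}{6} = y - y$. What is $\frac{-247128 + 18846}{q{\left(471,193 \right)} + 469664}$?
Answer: $- \frac{114141}{234832} \approx -0.48605$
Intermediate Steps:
$q{\left(b,y \right)} = 0$ ($q{\left(b,y \right)} = - 6 \left(y - y\right) = \left(-6\right) 0 = 0$)
$\frac{-247128 + 18846}{q{\left(471,193 \right)} + 469664} = \frac{-247128 + 18846}{0 + 469664} = - \frac{228282}{469664} = \left(-228282\right) \frac{1}{469664} = - \frac{114141}{234832}$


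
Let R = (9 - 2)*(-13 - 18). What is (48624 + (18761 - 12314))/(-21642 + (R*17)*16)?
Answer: -55071/80666 ≈ -0.68270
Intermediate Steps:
R = -217 (R = 7*(-31) = -217)
(48624 + (18761 - 12314))/(-21642 + (R*17)*16) = (48624 + (18761 - 12314))/(-21642 - 217*17*16) = (48624 + 6447)/(-21642 - 3689*16) = 55071/(-21642 - 59024) = 55071/(-80666) = 55071*(-1/80666) = -55071/80666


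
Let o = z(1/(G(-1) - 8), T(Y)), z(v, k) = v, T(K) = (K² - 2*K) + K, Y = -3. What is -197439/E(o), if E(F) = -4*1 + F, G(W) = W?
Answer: 1776951/37 ≈ 48026.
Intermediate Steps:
T(K) = K² - K
o = -⅑ (o = 1/(-1 - 8) = 1/(-9) = -⅑ ≈ -0.11111)
E(F) = -4 + F
-197439/E(o) = -197439/(-4 - ⅑) = -197439/(-37/9) = -197439*(-9/37) = 1776951/37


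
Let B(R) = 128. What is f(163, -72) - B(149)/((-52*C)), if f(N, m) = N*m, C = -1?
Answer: -152600/13 ≈ -11738.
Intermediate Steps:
f(163, -72) - B(149)/((-52*C)) = 163*(-72) - 128/((-52*(-1))) = -11736 - 128/52 = -11736 - 1*32/13 = -11736 - 32/13 = -152600/13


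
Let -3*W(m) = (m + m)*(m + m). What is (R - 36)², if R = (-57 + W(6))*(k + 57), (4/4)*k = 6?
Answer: 44235801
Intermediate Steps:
k = 6
W(m) = -4*m²/3 (W(m) = -(m + m)*(m + m)/3 = -2*m*2*m/3 = -4*m²/3)
R = -6615 (R = (-57 - 4/3*6²)*(6 + 57) = (-57 - 4/3*36)*63 = (-57 - 48)*63 = -105*63 = -6615)
(R - 36)² = (-6615 - 36)² = (-6651)² = 44235801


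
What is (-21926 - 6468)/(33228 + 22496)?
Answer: -14197/27862 ≈ -0.50955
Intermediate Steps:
(-21926 - 6468)/(33228 + 22496) = -28394/55724 = -28394*1/55724 = -14197/27862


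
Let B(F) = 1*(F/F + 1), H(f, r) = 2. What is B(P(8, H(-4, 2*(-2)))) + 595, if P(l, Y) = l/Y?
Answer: 597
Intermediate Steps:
B(F) = 2 (B(F) = 1*(1 + 1) = 1*2 = 2)
B(P(8, H(-4, 2*(-2)))) + 595 = 2 + 595 = 597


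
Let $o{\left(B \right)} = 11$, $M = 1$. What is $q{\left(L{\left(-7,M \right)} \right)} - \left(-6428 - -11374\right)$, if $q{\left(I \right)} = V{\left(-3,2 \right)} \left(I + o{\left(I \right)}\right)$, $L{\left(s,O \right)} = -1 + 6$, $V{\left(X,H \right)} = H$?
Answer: $-4914$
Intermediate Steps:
$L{\left(s,O \right)} = 5$
$q{\left(I \right)} = 22 + 2 I$ ($q{\left(I \right)} = 2 \left(I + 11\right) = 2 \left(11 + I\right) = 22 + 2 I$)
$q{\left(L{\left(-7,M \right)} \right)} - \left(-6428 - -11374\right) = \left(22 + 2 \cdot 5\right) - \left(-6428 - -11374\right) = \left(22 + 10\right) - \left(-6428 + 11374\right) = 32 - 4946 = -4914$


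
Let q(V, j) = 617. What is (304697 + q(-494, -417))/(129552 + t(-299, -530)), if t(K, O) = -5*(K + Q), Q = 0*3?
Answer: 305314/131047 ≈ 2.3298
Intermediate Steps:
Q = 0
t(K, O) = -5*K (t(K, O) = -5*(K + 0) = -5*K)
(304697 + q(-494, -417))/(129552 + t(-299, -530)) = (304697 + 617)/(129552 - 5*(-299)) = 305314/(129552 + 1495) = 305314/131047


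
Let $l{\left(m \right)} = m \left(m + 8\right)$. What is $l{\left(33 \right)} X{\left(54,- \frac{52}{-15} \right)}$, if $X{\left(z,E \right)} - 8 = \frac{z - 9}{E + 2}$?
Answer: $\frac{43923}{2} \approx 21962.0$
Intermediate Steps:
$X{\left(z,E \right)} = 8 + \frac{-9 + z}{2 + E}$ ($X{\left(z,E \right)} = 8 + \frac{z - 9}{E + 2} = 8 + \frac{-9 + z}{2 + E}$)
$l{\left(m \right)} = m \left(8 + m\right)$
$l{\left(33 \right)} X{\left(54,- \frac{52}{-15} \right)} = 33 \left(8 + 33\right) \frac{7 + 54 + 8 \left(- \frac{52}{-15}\right)}{2 - \frac{52}{-15}} = 33 \cdot 41 \frac{7 + 54 + 8 \left(\left(-52\right) \left(- \frac{1}{15}\right)\right)}{2 - - \frac{52}{15}} = 1353 \frac{7 + 54 + 8 \cdot \frac{52}{15}}{2 + \frac{52}{15}} = 1353 \frac{7 + 54 + \frac{416}{15}}{\frac{82}{15}} = 1353 \cdot \frac{15}{82} \cdot \frac{1331}{15} = 1353 \cdot \frac{1331}{82} = \frac{43923}{2}$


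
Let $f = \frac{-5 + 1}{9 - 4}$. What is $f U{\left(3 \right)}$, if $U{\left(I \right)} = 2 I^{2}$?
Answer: $- \frac{72}{5} \approx -14.4$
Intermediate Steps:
$f = - \frac{4}{5} \approx -0.8$
$f U{\left(3 \right)} = - \frac{4 \cdot 2 \cdot 3^{2}}{5} = - \frac{4 \cdot 2 \cdot 9}{5} = \left(- \frac{4}{5}\right) 18 = - \frac{72}{5}$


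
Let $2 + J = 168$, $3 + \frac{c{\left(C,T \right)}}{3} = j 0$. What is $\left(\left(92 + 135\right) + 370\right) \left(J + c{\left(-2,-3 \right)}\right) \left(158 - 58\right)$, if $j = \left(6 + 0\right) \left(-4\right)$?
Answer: $9372900$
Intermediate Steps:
$j = -24$ ($j = 6 \left(-4\right) = -24$)
$c{\left(C,T \right)} = -9$ ($c{\left(C,T \right)} = -9 + 3 \left(\left(-24\right) 0\right) = -9 + 3 \cdot 0 = -9 + 0 = -9$)
$J = 166$ ($J = -2 + 168 = 166$)
$\left(\left(92 + 135\right) + 370\right) \left(J + c{\left(-2,-3 \right)}\right) \left(158 - 58\right) = \left(\left(92 + 135\right) + 370\right) \left(166 - 9\right) \left(158 - 58\right) = \left(227 + 370\right) 157 \cdot 100 = 597 \cdot 15700 = 9372900$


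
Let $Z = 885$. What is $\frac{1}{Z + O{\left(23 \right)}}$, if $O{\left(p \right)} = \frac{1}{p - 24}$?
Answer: $\frac{1}{884} \approx 0.0011312$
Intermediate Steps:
$O{\left(p \right)} = \frac{1}{-24 + p}$
$\frac{1}{Z + O{\left(23 \right)}} = \frac{1}{885 + \frac{1}{-24 + 23}} = \frac{1}{885 + \frac{1}{-1}} = \frac{1}{885 - 1} = \frac{1}{884}$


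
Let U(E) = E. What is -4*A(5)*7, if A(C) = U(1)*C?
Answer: -140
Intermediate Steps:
A(C) = C (A(C) = 1*C = C)
-4*A(5)*7 = -4*5*7 = -20*7 = -140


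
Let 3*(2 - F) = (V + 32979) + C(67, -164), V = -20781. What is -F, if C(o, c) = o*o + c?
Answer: 16517/3 ≈ 5505.7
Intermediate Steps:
C(o, c) = c + o² (C(o, c) = o² + c = c + o²)
F = -16517/3 (F = 2 - ((-20781 + 32979) + (-164 + 67²))/3 = 2 - (12198 + (-164 + 4489))/3 = 2 - (12198 + 4325)/3 = 2 - ⅓*16523 = 2 - 16523/3 = -16517/3 ≈ -5505.7)
-F = -1*(-16517/3) = 16517/3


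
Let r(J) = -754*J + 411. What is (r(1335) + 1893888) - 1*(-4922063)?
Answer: 5809772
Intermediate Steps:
r(J) = 411 - 754*J
(r(1335) + 1893888) - 1*(-4922063) = ((411 - 754*1335) + 1893888) - 1*(-4922063) = ((411 - 1006590) + 1893888) + 4922063 = (-1006179 + 1893888) + 4922063 = 887709 + 4922063 = 5809772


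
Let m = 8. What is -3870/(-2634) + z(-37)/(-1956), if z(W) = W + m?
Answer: 1274351/858684 ≈ 1.4841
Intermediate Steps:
z(W) = 8 + W (z(W) = W + 8 = 8 + W)
-3870/(-2634) + z(-37)/(-1956) = -3870/(-2634) + (8 - 37)/(-1956) = -3870*(-1/2634) - 29*(-1/1956) = 645/439 + 29/1956 = 1274351/858684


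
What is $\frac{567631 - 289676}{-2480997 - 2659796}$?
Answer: $- \frac{277955}{5140793} \approx -0.054069$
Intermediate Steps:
$\frac{567631 - 289676}{-2480997 - 2659796} = \frac{567631 + \left(-648775 + 359099\right)}{-2480997 - 2659796} = \frac{567631 - 289676}{-5140793} = 277955 \left(- \frac{1}{5140793}\right) = - \frac{277955}{5140793}$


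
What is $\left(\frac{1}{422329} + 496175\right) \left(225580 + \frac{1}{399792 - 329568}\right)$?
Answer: $\frac{12573842365465691839}{112339514} \approx 1.1193 \cdot 10^{11}$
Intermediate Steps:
$\left(\frac{1}{422329} + 496175\right) \left(225580 + \frac{1}{399792 - 329568}\right) = \left(\frac{1}{422329} + 496175\right) \left(225580 + \frac{1}{70224}\right) = \frac{209549091576 \left(225580 + \frac{1}{70224}\right)}{422329} = \frac{209549091576}{422329} \cdot \frac{15841129921}{70224} = \frac{12573842365465691839}{112339514}$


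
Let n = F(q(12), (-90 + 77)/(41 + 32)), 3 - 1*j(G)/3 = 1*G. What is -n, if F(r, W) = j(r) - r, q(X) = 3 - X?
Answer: -45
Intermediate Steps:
j(G) = 9 - 3*G
F(r, W) = 9 - 4*r (F(r, W) = (9 - 3*r) - r = 9 - 4*r)
n = 45 (n = 9 - 4*(3 - 1*12) = 9 - 4*(3 - 12) = 9 - 4*(-9) = 9 + 36 = 45)
-n = -1*45 = -45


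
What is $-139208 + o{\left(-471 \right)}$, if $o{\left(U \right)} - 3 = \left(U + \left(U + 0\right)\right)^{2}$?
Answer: $748159$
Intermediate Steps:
$o{\left(U \right)} = 3 + 4 U^{2}$ ($o{\left(U \right)} = 3 + \left(U + \left(U + 0\right)\right)^{2} = 3 + \left(U + U\right)^{2} = 3 + \left(2 U\right)^{2} = 3 + 4 U^{2}$)
$-139208 + o{\left(-471 \right)} = -139208 + \left(3 + 4 \left(-471\right)^{2}\right) = -139208 + \left(3 + 4 \cdot 221841\right) = -139208 + \left(3 + 887364\right) = -139208 + 887367 = 748159$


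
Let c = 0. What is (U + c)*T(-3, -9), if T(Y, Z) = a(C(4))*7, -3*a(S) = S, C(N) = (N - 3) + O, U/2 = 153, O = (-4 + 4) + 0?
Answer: -714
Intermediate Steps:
O = 0 (O = 0 + 0 = 0)
U = 306 (U = 2*153 = 306)
C(N) = -3 + N (C(N) = (N - 3) + 0 = (-3 + N) + 0 = -3 + N)
a(S) = -S/3
T(Y, Z) = -7/3 (T(Y, Z) = -(-3 + 4)/3*7 = -⅓*1*7 = -⅓*7 = -7/3)
(U + c)*T(-3, -9) = (306 + 0)*(-7/3) = 306*(-7/3) = -714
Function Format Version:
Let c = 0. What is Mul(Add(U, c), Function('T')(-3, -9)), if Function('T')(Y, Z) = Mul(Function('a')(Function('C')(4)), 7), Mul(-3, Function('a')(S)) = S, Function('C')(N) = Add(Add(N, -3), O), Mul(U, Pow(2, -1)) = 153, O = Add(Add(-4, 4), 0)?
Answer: -714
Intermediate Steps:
O = 0 (O = Add(0, 0) = 0)
U = 306 (U = Mul(2, 153) = 306)
Function('C')(N) = Add(-3, N) (Function('C')(N) = Add(Add(N, -3), 0) = Add(Add(-3, N), 0) = Add(-3, N))
Function('a')(S) = Mul(Rational(-1, 3), S)
Function('T')(Y, Z) = Rational(-7, 3) (Function('T')(Y, Z) = Mul(Mul(Rational(-1, 3), Add(-3, 4)), 7) = Mul(Mul(Rational(-1, 3), 1), 7) = Mul(Rational(-1, 3), 7) = Rational(-7, 3))
Mul(Add(U, c), Function('T')(-3, -9)) = Mul(Add(306, 0), Rational(-7, 3)) = Mul(306, Rational(-7, 3)) = -714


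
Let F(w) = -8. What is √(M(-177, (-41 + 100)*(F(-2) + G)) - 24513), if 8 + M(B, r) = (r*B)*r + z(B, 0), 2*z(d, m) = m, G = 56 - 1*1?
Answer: I*√1361071154 ≈ 36893.0*I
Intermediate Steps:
G = 55 (G = 56 - 1 = 55)
z(d, m) = m/2
M(B, r) = -8 + B*r² (M(B, r) = -8 + ((r*B)*r + (½)*0) = -8 + ((B*r)*r + 0) = -8 + (B*r² + 0) = -8 + B*r²)
√(M(-177, (-41 + 100)*(F(-2) + G)) - 24513) = √((-8 - 177*(-41 + 100)²*(-8 + 55)²) - 24513) = √((-8 - 177*(59*47)²) - 24513) = √((-8 - 177*2773²) - 24513) = √((-8 - 177*7689529) - 24513) = √((-8 - 1361046633) - 24513) = √(-1361046641 - 24513) = √(-1361071154) = I*√1361071154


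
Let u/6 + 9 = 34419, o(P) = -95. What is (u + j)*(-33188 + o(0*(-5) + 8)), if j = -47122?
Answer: -5303246654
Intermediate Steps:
u = 206460 (u = -54 + 6*34419 = -54 + 206514 = 206460)
(u + j)*(-33188 + o(0*(-5) + 8)) = (206460 - 47122)*(-33188 - 95) = 159338*(-33283) = -5303246654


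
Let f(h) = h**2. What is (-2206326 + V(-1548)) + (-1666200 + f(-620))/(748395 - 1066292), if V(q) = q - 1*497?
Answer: -702033233987/317897 ≈ -2.2084e+6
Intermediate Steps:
V(q) = -497 + q (V(q) = q - 497 = -497 + q)
(-2206326 + V(-1548)) + (-1666200 + f(-620))/(748395 - 1066292) = (-2206326 + (-497 - 1548)) + (-1666200 + (-620)**2)/(748395 - 1066292) = (-2206326 - 2045) + (-1666200 + 384400)/(-317897) = -2208371 - 1281800*(-1/317897) = -2208371 + 1281800/317897 = -702033233987/317897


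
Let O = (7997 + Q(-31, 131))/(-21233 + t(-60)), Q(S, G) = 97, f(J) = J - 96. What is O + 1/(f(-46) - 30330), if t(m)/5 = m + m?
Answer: -246662201/665295176 ≈ -0.37076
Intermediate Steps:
f(J) = -96 + J
t(m) = 10*m (t(m) = 5*(m + m) = 5*(2*m) = 10*m)
O = -8094/21833 (O = (7997 + 97)/(-21233 + 10*(-60)) = 8094/(-21233 - 600) = 8094/(-21833) = 8094*(-1/21833) = -8094/21833 ≈ -0.37072)
O + 1/(f(-46) - 30330) = -8094/21833 + 1/((-96 - 46) - 30330) = -8094/21833 + 1/(-142 - 30330) = -8094/21833 + 1/(-30472) = -8094/21833 - 1/30472 = -246662201/665295176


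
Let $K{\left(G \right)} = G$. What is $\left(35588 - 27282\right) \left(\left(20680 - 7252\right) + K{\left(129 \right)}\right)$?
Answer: $112604442$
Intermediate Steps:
$\left(35588 - 27282\right) \left(\left(20680 - 7252\right) + K{\left(129 \right)}\right) = \left(35588 - 27282\right) \left(\left(20680 - 7252\right) + 129\right) = 8306 \left(\left(20680 - 7252\right) + 129\right) = 8306 \left(13428 + 129\right) = 8306 \cdot 13557 = 112604442$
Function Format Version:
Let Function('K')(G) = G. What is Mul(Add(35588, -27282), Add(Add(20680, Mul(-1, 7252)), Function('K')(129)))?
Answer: 112604442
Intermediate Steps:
Mul(Add(35588, -27282), Add(Add(20680, Mul(-1, 7252)), Function('K')(129))) = Mul(Add(35588, -27282), Add(Add(20680, Mul(-1, 7252)), 129)) = Mul(8306, Add(Add(20680, -7252), 129)) = Mul(8306, Add(13428, 129)) = Mul(8306, 13557) = 112604442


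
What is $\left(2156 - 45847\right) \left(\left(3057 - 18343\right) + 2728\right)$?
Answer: $548671578$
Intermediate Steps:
$\left(2156 - 45847\right) \left(\left(3057 - 18343\right) + 2728\right) = - 43691 \left(-15286 + 2728\right) = \left(-43691\right) \left(-12558\right) = 548671578$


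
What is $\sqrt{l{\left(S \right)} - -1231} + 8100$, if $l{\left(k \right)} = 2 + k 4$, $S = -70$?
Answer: $8100 + \sqrt{953} \approx 8130.9$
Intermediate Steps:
$l{\left(k \right)} = 2 + 4 k$
$\sqrt{l{\left(S \right)} - -1231} + 8100 = \sqrt{\left(2 + 4 \left(-70\right)\right) - -1231} + 8100 = \sqrt{\left(2 - 280\right) + \left(1305 - 74\right)} + 8100 = \sqrt{-278 + 1231} + 8100 = \sqrt{953} + 8100 = 8100 + \sqrt{953}$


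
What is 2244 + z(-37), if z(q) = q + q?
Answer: 2170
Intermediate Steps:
z(q) = 2*q
2244 + z(-37) = 2244 + 2*(-37) = 2244 - 74 = 2170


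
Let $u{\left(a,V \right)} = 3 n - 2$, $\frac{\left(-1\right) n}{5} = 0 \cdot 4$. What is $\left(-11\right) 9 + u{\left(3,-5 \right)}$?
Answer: $-101$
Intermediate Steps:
$n = 0$ ($n = - 5 \cdot 0 \cdot 4 = \left(-5\right) 0 = 0$)
$u{\left(a,V \right)} = -2$ ($u{\left(a,V \right)} = 3 \cdot 0 - 2 = 0 - 2 = -2$)
$\left(-11\right) 9 + u{\left(3,-5 \right)} = \left(-11\right) 9 - 2 = -99 - 2 = -101$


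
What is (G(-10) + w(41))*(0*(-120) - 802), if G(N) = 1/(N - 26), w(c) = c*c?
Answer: -24266515/18 ≈ -1.3481e+6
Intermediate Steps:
w(c) = c²
G(N) = 1/(-26 + N)
(G(-10) + w(41))*(0*(-120) - 802) = (1/(-26 - 10) + 41²)*(0*(-120) - 802) = (1/(-36) + 1681)*(0 - 802) = (-1/36 + 1681)*(-802) = (60515/36)*(-802) = -24266515/18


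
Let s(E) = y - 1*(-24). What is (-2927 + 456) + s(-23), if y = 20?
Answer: -2427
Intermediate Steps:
s(E) = 44 (s(E) = 20 - 1*(-24) = 20 + 24 = 44)
(-2927 + 456) + s(-23) = (-2927 + 456) + 44 = -2471 + 44 = -2427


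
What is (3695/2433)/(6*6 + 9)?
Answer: 739/21897 ≈ 0.033749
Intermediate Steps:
(3695/2433)/(6*6 + 9) = (3695*(1/2433))/(36 + 9) = (3695/2433)/45 = (3695/2433)*(1/45) = 739/21897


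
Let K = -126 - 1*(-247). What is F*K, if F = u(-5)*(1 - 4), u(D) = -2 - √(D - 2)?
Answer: 726 + 363*I*√7 ≈ 726.0 + 960.41*I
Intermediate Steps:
K = 121 (K = -126 + 247 = 121)
u(D) = -2 - √(-2 + D)
F = 6 + 3*I*√7 (F = (-2 - √(-2 - 5))*(1 - 4) = (-2 - √(-7))*(-3) = (-2 - I*√7)*(-3) = 6 + 3*I*√7 ≈ 6.0 + 7.9373*I)
F*K = (6 + 3*I*√7)*121 = 726 + 363*I*√7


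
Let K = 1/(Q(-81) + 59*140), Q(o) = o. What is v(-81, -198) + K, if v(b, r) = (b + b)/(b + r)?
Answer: 147253/253549 ≈ 0.58077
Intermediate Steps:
v(b, r) = 2*b/(b + r) (v(b, r) = (2*b)/(b + r) = 2*b/(b + r))
K = 1/8179 (K = 1/(-81 + 59*140) = 1/(-81 + 8260) = 1/8179 ≈ 0.00012226)
v(-81, -198) + K = 2*(-81)/(-81 - 198) + 1/8179 = 2*(-81)/(-279) + 1/8179 = 2*(-81)*(-1/279) + 1/8179 = 18/31 + 1/8179 = 147253/253549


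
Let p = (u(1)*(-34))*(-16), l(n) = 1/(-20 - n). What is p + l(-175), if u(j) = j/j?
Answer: 84321/155 ≈ 544.01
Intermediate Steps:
u(j) = 1
p = 544 (p = (1*(-34))*(-16) = -34*(-16) = 544)
p + l(-175) = 544 - 1/(20 - 175) = 544 - 1/(-155) = 544 - 1*(-1/155) = 544 + 1/155 = 84321/155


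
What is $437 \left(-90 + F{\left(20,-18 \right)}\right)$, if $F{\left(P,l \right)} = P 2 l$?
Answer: $-353970$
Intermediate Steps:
$F{\left(P,l \right)} = 2 P l$
$437 \left(-90 + F{\left(20,-18 \right)}\right) = 437 \left(-90 + 2 \cdot 20 \left(-18\right)\right) = 437 \left(-90 - 720\right) = 437 \left(-810\right) = -353970$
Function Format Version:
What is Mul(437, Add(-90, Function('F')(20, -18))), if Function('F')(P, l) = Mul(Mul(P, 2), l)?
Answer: -353970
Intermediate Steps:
Function('F')(P, l) = Mul(2, P, l) (Function('F')(P, l) = Mul(Mul(2, P), l) = Mul(2, P, l))
Mul(437, Add(-90, Function('F')(20, -18))) = Mul(437, Add(-90, Mul(2, 20, -18))) = Mul(437, Add(-90, -720)) = Mul(437, -810) = -353970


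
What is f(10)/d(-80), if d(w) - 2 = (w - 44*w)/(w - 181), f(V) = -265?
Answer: 69165/2918 ≈ 23.703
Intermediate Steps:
d(w) = 2 - 43*w/(-181 + w) (d(w) = 2 + (w - 44*w)/(w - 181) = 2 + (-43*w)/(-181 + w) = 2 - 43*w/(-181 + w))
f(10)/d(-80) = -265*(-181 - 80)/(-362 - 41*(-80)) = -265*(-261/(-362 + 3280)) = -265/((-1/261*2918)) = -265/(-2918/261) = -265*(-261/2918) = 69165/2918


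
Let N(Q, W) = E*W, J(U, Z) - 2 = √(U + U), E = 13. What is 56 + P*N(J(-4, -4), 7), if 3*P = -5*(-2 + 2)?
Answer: 56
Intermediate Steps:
J(U, Z) = 2 + √2*√U (J(U, Z) = 2 + √(U + U) = 2 + √(2*U) = 2 + √2*√U)
N(Q, W) = 13*W
P = 0 (P = (-5*(-2 + 2))/3 = (-5*0)/3 = (⅓)*0 = 0)
56 + P*N(J(-4, -4), 7) = 56 + 0*(13*7) = 56 + 0*91 = 56 + 0 = 56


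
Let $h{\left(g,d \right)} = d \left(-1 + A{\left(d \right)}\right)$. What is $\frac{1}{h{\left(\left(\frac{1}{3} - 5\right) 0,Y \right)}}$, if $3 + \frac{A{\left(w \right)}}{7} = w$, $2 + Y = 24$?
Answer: $\frac{1}{2904} \approx 0.00034435$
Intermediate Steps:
$Y = 22$ ($Y = -2 + 24 = 22$)
$A{\left(w \right)} = -21 + 7 w$
$h{\left(g,d \right)} = d \left(-22 + 7 d\right)$ ($h{\left(g,d \right)} = d \left(-1 + \left(-21 + 7 d\right)\right) = d \left(-22 + 7 d\right)$)
$\frac{1}{h{\left(\left(\frac{1}{3} - 5\right) 0,Y \right)}} = \frac{1}{22 \left(-22 + 7 \cdot 22\right)} = \frac{1}{22 \left(-22 + 154\right)} = \frac{1}{22 \cdot 132} = \frac{1}{2904}$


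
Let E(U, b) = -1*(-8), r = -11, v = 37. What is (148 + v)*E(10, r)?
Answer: 1480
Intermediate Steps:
E(U, b) = 8
(148 + v)*E(10, r) = (148 + 37)*8 = 185*8 = 1480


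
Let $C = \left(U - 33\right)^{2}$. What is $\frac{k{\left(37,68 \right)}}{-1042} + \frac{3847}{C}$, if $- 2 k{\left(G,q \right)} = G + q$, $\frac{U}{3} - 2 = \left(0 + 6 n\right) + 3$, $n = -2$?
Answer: $\frac{520208}{379809} \approx 1.3697$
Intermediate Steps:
$U = -21$ ($U = 6 + 3 \left(\left(0 + 6 \left(-2\right)\right) + 3\right) = 6 + 3 \left(\left(0 - 12\right) + 3\right) = 6 + 3 \left(-12 + 3\right) = 6 + 3 \left(-9\right) = 6 - 27 = -21$)
$C = 2916$ ($C = \left(-21 - 33\right)^{2} = \left(-54\right)^{2} = 2916$)
$k{\left(G,q \right)} = - \frac{G}{2} - \frac{q}{2}$ ($k{\left(G,q \right)} = - \frac{G + q}{2} = - \frac{G}{2} - \frac{q}{2}$)
$\frac{k{\left(37,68 \right)}}{-1042} + \frac{3847}{C} = \frac{\left(- \frac{1}{2}\right) 37 - 34}{-1042} + \frac{3847}{2916} = \left(- \frac{37}{2} - 34\right) \left(- \frac{1}{1042}\right) + 3847 \cdot \frac{1}{2916} = \left(- \frac{105}{2}\right) \left(- \frac{1}{1042}\right) + \frac{3847}{2916} = \frac{105}{2084} + \frac{3847}{2916} = \frac{520208}{379809}$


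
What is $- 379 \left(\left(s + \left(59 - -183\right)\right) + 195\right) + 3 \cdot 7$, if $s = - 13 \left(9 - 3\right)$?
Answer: $-136040$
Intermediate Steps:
$s = -78$ ($s = \left(-13\right) 6 = -78$)
$- 379 \left(\left(s + \left(59 - -183\right)\right) + 195\right) + 3 \cdot 7 = - 379 \left(\left(-78 + \left(59 - -183\right)\right) + 195\right) + 3 \cdot 7 = - 379 \left(\left(-78 + \left(59 + 183\right)\right) + 195\right) + 21 = - 379 \left(\left(-78 + 242\right) + 195\right) + 21 = - 379 \left(164 + 195\right) + 21 = \left(-379\right) 359 + 21 = -136061 + 21 = -136040$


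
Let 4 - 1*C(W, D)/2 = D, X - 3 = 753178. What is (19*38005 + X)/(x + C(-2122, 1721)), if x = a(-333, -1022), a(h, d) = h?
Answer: -1475276/3767 ≈ -391.63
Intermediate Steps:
X = 753181 (X = 3 + 753178 = 753181)
C(W, D) = 8 - 2*D
x = -333
(19*38005 + X)/(x + C(-2122, 1721)) = (19*38005 + 753181)/(-333 + (8 - 2*1721)) = (722095 + 753181)/(-333 + (8 - 3442)) = 1475276/(-333 - 3434) = 1475276/(-3767) = 1475276*(-1/3767) = -1475276/3767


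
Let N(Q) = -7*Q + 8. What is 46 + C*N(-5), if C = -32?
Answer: -1330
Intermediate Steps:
N(Q) = 8 - 7*Q
46 + C*N(-5) = 46 - 32*(8 - 7*(-5)) = 46 - 32*(8 + 35) = 46 - 32*43 = 46 - 1376 = -1330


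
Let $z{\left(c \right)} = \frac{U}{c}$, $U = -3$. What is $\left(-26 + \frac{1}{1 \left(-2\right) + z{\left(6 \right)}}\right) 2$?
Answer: $- \frac{264}{5} \approx -52.8$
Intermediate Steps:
$z{\left(c \right)} = - \frac{3}{c}$
$\left(-26 + \frac{1}{1 \left(-2\right) + z{\left(6 \right)}}\right) 2 = \left(-26 + \frac{1}{1 \left(-2\right) - \frac{3}{6}}\right) 2 = \left(-26 + \frac{1}{-2 - \frac{1}{2}}\right) 2 = \left(-26 + \frac{1}{- \frac{5}{2}}\right) 2 = \left(-26 - \frac{2}{5}\right) 2 = \left(- \frac{132}{5}\right) 2 = - \frac{264}{5}$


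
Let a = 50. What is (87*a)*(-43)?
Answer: -187050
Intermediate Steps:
(87*a)*(-43) = (87*50)*(-43) = 4350*(-43) = -187050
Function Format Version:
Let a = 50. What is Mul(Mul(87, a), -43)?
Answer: -187050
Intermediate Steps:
Mul(Mul(87, a), -43) = Mul(Mul(87, 50), -43) = Mul(4350, -43) = -187050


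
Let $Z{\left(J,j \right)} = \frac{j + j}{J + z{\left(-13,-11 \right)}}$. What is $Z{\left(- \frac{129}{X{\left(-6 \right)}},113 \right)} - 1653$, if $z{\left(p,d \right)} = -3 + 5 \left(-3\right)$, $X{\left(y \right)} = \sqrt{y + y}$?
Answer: $- \frac{3775917}{2281} - \frac{19436 i \sqrt{3}}{6843} \approx -1655.4 - 4.9195 i$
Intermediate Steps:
$X{\left(y \right)} = \sqrt{2} \sqrt{y}$ ($X{\left(y \right)} = \sqrt{2 y} = \sqrt{2} \sqrt{y}$)
$z{\left(p,d \right)} = -18$ ($z{\left(p,d \right)} = -3 - 15 = -18$)
$Z{\left(J,j \right)} = \frac{2 j}{-18 + J}$ ($Z{\left(J,j \right)} = \frac{j + j}{J - 18} = \frac{2 j}{-18 + J}$)
$Z{\left(- \frac{129}{X{\left(-6 \right)}},113 \right)} - 1653 = 2 \cdot 113 \frac{1}{-18 - \frac{129}{\sqrt{2} \sqrt{-6}}} - 1653 = 2 \cdot 113 \frac{1}{-18 - \frac{129}{\sqrt{2} i \sqrt{6}}} - 1653 = 2 \cdot 113 \frac{1}{-18 - \frac{129}{2 i \sqrt{3}}} - 1653 = 2 \cdot 113 \frac{1}{-18 - 129 \left(- \frac{i \sqrt{3}}{6}\right)} - 1653 = 2 \cdot 113 \frac{1}{-18 + \frac{43 i \sqrt{3}}{2}} - 1653 = \frac{226}{-18 + \frac{43 i \sqrt{3}}{2}} - 1653 = -1653 + \frac{226}{-18 + \frac{43 i \sqrt{3}}{2}}$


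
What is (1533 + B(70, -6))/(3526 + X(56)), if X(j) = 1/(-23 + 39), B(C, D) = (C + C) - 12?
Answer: 26576/56417 ≈ 0.47106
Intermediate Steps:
B(C, D) = -12 + 2*C (B(C, D) = 2*C - 12 = -12 + 2*C)
X(j) = 1/16
(1533 + B(70, -6))/(3526 + X(56)) = (1533 + (-12 + 2*70))/(3526 + 1/16) = (1533 + (-12 + 140))/(56417/16) = (1533 + 128)*(16/56417) = 1661*(16/56417) = 26576/56417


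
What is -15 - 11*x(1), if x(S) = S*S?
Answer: -26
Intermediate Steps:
x(S) = S**2
-15 - 11*x(1) = -15 - 11*1**2 = -15 - 11*1 = -15 - 11 = -26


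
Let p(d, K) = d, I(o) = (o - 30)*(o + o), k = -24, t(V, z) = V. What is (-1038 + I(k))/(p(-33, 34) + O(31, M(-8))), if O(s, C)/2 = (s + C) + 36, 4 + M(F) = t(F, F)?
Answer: 222/11 ≈ 20.182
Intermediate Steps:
M(F) = -4 + F
I(o) = 2*o*(-30 + o) (I(o) = (-30 + o)*(2*o) = 2*o*(-30 + o))
O(s, C) = 72 + 2*C + 2*s (O(s, C) = 2*((s + C) + 36) = 2*((C + s) + 36) = 2*(36 + C + s) = 72 + 2*C + 2*s)
(-1038 + I(k))/(p(-33, 34) + O(31, M(-8))) = (-1038 + 2*(-24)*(-30 - 24))/(-33 + (72 + 2*(-4 - 8) + 2*31)) = (-1038 + 2*(-24)*(-54))/(-33 + (72 + 2*(-12) + 62)) = (-1038 + 2592)/(-33 + (72 - 24 + 62)) = 1554/(-33 + 110) = 1554/77 = 1554*(1/77) = 222/11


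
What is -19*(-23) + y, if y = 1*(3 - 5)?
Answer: 435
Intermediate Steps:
y = -2 (y = 1*(-2) = -2)
-19*(-23) + y = -19*(-23) - 2 = 437 - 2 = 435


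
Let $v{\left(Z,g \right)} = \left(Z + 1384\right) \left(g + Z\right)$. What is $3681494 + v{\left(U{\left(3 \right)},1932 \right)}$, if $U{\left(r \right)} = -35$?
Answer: $6240547$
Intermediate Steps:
$v{\left(Z,g \right)} = \left(1384 + Z\right) \left(Z + g\right)$
$3681494 + v{\left(U{\left(3 \right)},1932 \right)} = 3681494 + \left(\left(-35\right)^{2} + 1384 \left(-35\right) + 1384 \cdot 1932 - 67620\right) = 3681494 + \left(1225 - 48440 + 2673888 - 67620\right) = 3681494 + 2559053 = 6240547$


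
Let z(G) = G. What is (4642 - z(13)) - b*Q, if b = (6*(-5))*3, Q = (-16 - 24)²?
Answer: 148629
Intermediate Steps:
Q = 1600 (Q = (-40)² = 1600)
b = -90 (b = -30*3 = -90)
(4642 - z(13)) - b*Q = (4642 - 1*13) - (-90)*1600 = (4642 - 13) - 1*(-144000) = 4629 + 144000 = 148629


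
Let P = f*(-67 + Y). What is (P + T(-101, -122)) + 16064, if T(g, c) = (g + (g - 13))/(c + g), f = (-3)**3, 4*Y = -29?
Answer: 16118185/892 ≈ 18070.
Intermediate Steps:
Y = -29/4 (Y = (1/4)*(-29) = -29/4 ≈ -7.2500)
f = -27
T(g, c) = (-13 + 2*g)/(c + g) (T(g, c) = (g + (-13 + g))/(c + g) = (-13 + 2*g)/(c + g))
P = 8019/4 (P = -27*(-67 - 29/4) = -27*(-297/4) = 8019/4 ≈ 2004.8)
(P + T(-101, -122)) + 16064 = (8019/4 + (-13 + 2*(-101))/(-122 - 101)) + 16064 = (8019/4 + (-13 - 202)/(-223)) + 16064 = (8019/4 - 1/223*(-215)) + 16064 = (8019/4 + 215/223) + 16064 = 1789097/892 + 16064 = 16118185/892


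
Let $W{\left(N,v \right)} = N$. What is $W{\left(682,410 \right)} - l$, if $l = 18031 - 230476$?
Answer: $213127$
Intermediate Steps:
$l = -212445$
$W{\left(682,410 \right)} - l = 682 - -212445 = 682 + 212445 = 213127$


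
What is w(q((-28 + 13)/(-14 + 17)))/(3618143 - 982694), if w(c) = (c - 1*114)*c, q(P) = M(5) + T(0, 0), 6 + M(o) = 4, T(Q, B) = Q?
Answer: 232/2635449 ≈ 8.8031e-5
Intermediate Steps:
M(o) = -2 (M(o) = -6 + 4 = -2)
q(P) = -2 (q(P) = -2 + 0 = -2)
w(c) = c*(-114 + c) (w(c) = (c - 114)*c = (-114 + c)*c = c*(-114 + c))
w(q((-28 + 13)/(-14 + 17)))/(3618143 - 982694) = (-2*(-114 - 2))/(3618143 - 982694) = -2*(-116)/2635449 = 232*(1/2635449) = 232/2635449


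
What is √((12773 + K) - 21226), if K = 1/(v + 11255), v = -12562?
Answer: 2*I*√3609957526/1307 ≈ 91.94*I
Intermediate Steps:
K = -1/1307 (K = 1/(-12562 + 11255) = 1/(-1307) = -1/1307 ≈ -0.00076511)
√((12773 + K) - 21226) = √((12773 - 1/1307) - 21226) = √(16694310/1307 - 21226) = √(-11048072/1307) = 2*I*√3609957526/1307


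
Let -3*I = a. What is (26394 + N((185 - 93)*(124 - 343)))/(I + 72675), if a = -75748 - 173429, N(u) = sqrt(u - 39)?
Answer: 13197/77867 + 3*I*sqrt(2243)/155734 ≈ 0.16948 + 0.00091233*I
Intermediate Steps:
N(u) = sqrt(-39 + u)
a = -249177
I = 83059 (I = -1/3*(-249177) = 83059)
(26394 + N((185 - 93)*(124 - 343)))/(I + 72675) = (26394 + sqrt(-39 + (185 - 93)*(124 - 343)))/(83059 + 72675) = (26394 + sqrt(-39 + 92*(-219)))/155734 = (26394 + sqrt(-39 - 20148))*(1/155734) = (26394 + sqrt(-20187))*(1/155734) = (26394 + 3*I*sqrt(2243))*(1/155734) = 13197/77867 + 3*I*sqrt(2243)/155734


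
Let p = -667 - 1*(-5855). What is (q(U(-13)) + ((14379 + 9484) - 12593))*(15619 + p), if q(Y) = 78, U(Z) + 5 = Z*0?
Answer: 236117836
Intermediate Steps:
p = 5188 (p = -667 + 5855 = 5188)
U(Z) = -5 (U(Z) = -5 + Z*0 = -5 + 0 = -5)
(q(U(-13)) + ((14379 + 9484) - 12593))*(15619 + p) = (78 + ((14379 + 9484) - 12593))*(15619 + 5188) = (78 + (23863 - 12593))*20807 = (78 + 11270)*20807 = 11348*20807 = 236117836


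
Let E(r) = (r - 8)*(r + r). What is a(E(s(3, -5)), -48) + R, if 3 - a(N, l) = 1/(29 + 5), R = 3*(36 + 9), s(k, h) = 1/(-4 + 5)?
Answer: 4691/34 ≈ 137.97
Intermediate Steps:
s(k, h) = 1 (s(k, h) = 1/1 = 1)
E(r) = 2*r*(-8 + r) (E(r) = (-8 + r)*(2*r) = 2*r*(-8 + r))
R = 135 (R = 3*45 = 135)
a(N, l) = 101/34 (a(N, l) = 3 - 1/(29 + 5) = 3 - 1/34 = 101/34)
a(E(s(3, -5)), -48) + R = 101/34 + 135 = 4691/34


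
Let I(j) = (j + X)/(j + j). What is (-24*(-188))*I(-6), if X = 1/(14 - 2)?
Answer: 6674/3 ≈ 2224.7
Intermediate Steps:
X = 1/12 ≈ 0.083333
I(j) = (1/12 + j)/(2*j) (I(j) = (j + 1/12)/(j + j) = (1/12 + j)/((2*j)) = (1/12 + j)*(1/(2*j)) = (1/12 + j)/(2*j))
(-24*(-188))*I(-6) = (-24*(-188))*((1/24)*(1 + 12*(-6))/(-6)) = 4512*((1/24)*(-⅙)*(1 - 72)) = 4512*((1/24)*(-⅙)*(-71)) = 4512*(71/144) = 6674/3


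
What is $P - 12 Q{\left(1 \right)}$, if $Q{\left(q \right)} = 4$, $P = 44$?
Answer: $-4$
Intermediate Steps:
$P - 12 Q{\left(1 \right)} = 44 - 48 = -4$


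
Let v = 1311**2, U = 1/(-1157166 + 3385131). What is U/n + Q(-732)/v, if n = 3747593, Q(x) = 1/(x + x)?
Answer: -2782329943567/7003030027368540506760 ≈ -3.9730e-10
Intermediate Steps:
Q(x) = 1/(2*x)
U = 1/2227965 ≈ 4.4884e-7
v = 1718721
U/n + Q(-732)/v = (1/2227965)/3747593 + ((1/2)/(-732))/1718721 = (1/2227965)*(1/3747593) + ((1/2)*(-1/732))*(1/1718721) = 1/8349506038245 - 1/1464*1/1718721 = 1/8349506038245 - 1/2516207544 = -2782329943567/7003030027368540506760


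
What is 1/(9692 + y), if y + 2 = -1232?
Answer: 1/8458 ≈ 0.00011823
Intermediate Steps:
y = -1234 (y = -2 - 1232 = -1234)
1/(9692 + y) = 1/(9692 - 1234) = 1/8458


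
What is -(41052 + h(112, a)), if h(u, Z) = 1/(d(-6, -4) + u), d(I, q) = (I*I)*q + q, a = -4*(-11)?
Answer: -1477871/36 ≈ -41052.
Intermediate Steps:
a = 44
d(I, q) = q + q*I² (d(I, q) = I²*q + q = q*I² + q = q + q*I²)
h(u, Z) = 1/(-148 + u) (h(u, Z) = 1/(-4*(1 + (-6)²) + u) = 1/(-4*(1 + 36) + u) = 1/(-4*37 + u) = 1/(-148 + u))
-(41052 + h(112, a)) = -(41052 + 1/(-148 + 112)) = -(41052 + 1/(-36)) = -(41052 - 1/36) = -1*1477871/36 = -1477871/36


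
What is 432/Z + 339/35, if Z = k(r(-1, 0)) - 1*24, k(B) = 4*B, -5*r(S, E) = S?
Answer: -9069/1015 ≈ -8.9350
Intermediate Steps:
r(S, E) = -S/5
Z = -116/5 (Z = 4*(-⅕*(-1)) - 1*24 = 4*(⅕) - 24 = ⅘ - 24 = -116/5 ≈ -23.200)
432/Z + 339/35 = 432/(-116/5) + 339/35 = 432*(-5/116) + 339*(1/35) = -540/29 + 339/35 = -9069/1015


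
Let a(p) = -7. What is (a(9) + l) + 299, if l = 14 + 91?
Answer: 397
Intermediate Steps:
l = 105
(a(9) + l) + 299 = (-7 + 105) + 299 = 98 + 299 = 397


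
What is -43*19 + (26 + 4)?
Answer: -787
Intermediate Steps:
-43*19 + (26 + 4) = -817 + 30 = -787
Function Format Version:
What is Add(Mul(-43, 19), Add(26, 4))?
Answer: -787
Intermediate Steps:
Add(Mul(-43, 19), Add(26, 4)) = Add(-817, 30) = -787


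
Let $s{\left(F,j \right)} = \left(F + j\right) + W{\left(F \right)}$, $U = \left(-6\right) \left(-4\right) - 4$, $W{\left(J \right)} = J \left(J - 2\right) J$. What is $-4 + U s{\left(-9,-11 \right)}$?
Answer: $-18224$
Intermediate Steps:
$W{\left(J \right)} = J^{2} \left(-2 + J\right)$ ($W{\left(J \right)} = J \left(-2 + J\right) J = J^{2} \left(-2 + J\right)$)
$U = 20$ ($U = 24 - 4 = 20$)
$s{\left(F,j \right)} = F + j + F^{2} \left(-2 + F\right)$ ($s{\left(F,j \right)} = \left(F + j\right) + F^{2} \left(-2 + F\right) = F + j + F^{2} \left(-2 + F\right)$)
$-4 + U s{\left(-9,-11 \right)} = -4 + 20 \left(-9 - 11 + \left(-9\right)^{2} \left(-2 - 9\right)\right) = -4 + 20 \left(-9 - 11 + 81 \left(-11\right)\right) = -4 + 20 \left(-9 - 11 - 891\right) = -4 + 20 \left(-911\right) = -4 - 18220 = -18224$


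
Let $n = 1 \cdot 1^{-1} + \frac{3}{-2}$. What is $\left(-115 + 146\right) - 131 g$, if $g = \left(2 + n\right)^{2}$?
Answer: $- \frac{1055}{4} \approx -263.75$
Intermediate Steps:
$n = - \frac{1}{2}$ ($n = 1 \cdot 1 + 3 \left(- \frac{1}{2}\right) = 1 - \frac{3}{2} = - \frac{1}{2} \approx -0.5$)
$g = \frac{9}{4}$ ($g = \left(2 - \frac{1}{2}\right)^{2} = \left(\frac{3}{2}\right)^{2} = \frac{9}{4} \approx 2.25$)
$\left(-115 + 146\right) - 131 g = \left(-115 + 146\right) - \frac{1179}{4} = 31 - \frac{1179}{4} = - \frac{1055}{4}$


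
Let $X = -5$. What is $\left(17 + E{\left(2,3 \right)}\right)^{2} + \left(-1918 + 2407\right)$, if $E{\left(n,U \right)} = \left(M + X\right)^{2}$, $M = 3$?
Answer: $930$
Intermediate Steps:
$E{\left(n,U \right)} = 4$ ($E{\left(n,U \right)} = \left(3 - 5\right)^{2} = \left(-2\right)^{2} = 4$)
$\left(17 + E{\left(2,3 \right)}\right)^{2} + \left(-1918 + 2407\right) = \left(17 + 4\right)^{2} + \left(-1918 + 2407\right) = 21^{2} + 489 = 441 + 489 = 930$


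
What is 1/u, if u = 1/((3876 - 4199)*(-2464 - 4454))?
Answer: 2234514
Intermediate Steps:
u = 1/2234514 (u = 1/(-323*(-6918)) = 1/2234514 ≈ 4.4752e-7)
1/u = 1/(1/2234514) = 2234514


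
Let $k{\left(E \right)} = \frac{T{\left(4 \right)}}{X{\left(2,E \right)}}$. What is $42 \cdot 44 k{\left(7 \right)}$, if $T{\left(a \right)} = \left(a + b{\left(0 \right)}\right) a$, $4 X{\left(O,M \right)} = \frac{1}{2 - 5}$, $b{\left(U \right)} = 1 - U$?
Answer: $-443520$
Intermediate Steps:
$X{\left(O,M \right)} = - \frac{1}{12}$ ($X{\left(O,M \right)} = \frac{1}{4 \left(2 - 5\right)} = \frac{1}{4 \left(-3\right)} = \frac{1}{4} \left(- \frac{1}{3}\right) = - \frac{1}{12}$)
$T{\left(a \right)} = a \left(1 + a\right)$ ($T{\left(a \right)} = \left(a + \left(1 - 0\right)\right) a = \left(a + \left(1 + 0\right)\right) a = \left(a + 1\right) a = \left(1 + a\right) a = a \left(1 + a\right)$)
$k{\left(E \right)} = -240$ ($k{\left(E \right)} = \frac{4 \left(1 + 4\right)}{- \frac{1}{12}} = 4 \cdot 5 \left(-12\right) = 20 \left(-12\right) = -240$)
$42 \cdot 44 k{\left(7 \right)} = 42 \cdot 44 \left(-240\right) = 1848 \left(-240\right) = -443520$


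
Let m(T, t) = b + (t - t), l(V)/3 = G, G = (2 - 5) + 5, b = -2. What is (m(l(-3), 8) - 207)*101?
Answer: -21109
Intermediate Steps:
G = 2 (G = -3 + 5 = 2)
l(V) = 6 (l(V) = 3*2 = 6)
m(T, t) = -2 (m(T, t) = -2 + (t - t) = -2 + 0 = -2)
(m(l(-3), 8) - 207)*101 = (-2 - 207)*101 = -209*101 = -21109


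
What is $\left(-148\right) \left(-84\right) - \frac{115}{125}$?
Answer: $\frac{310777}{25} \approx 12431.0$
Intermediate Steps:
$\left(-148\right) \left(-84\right) - \frac{115}{125} = 12432 - \frac{23}{25} = \frac{310777}{25}$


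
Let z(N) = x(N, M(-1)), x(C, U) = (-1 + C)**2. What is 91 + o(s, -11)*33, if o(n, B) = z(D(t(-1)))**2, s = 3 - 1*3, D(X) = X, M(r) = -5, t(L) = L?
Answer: 619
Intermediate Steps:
s = 0 (s = 3 - 3 = 0)
z(N) = (-1 + N)**2
o(n, B) = 16 (o(n, B) = ((-1 - 1)**2)**2 = ((-2)**2)**2 = 4**2 = 16)
91 + o(s, -11)*33 = 91 + 16*33 = 91 + 528 = 619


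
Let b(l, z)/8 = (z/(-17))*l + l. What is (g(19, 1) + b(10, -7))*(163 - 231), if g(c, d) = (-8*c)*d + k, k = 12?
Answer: 1840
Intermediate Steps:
b(l, z) = 8*l - 8*l*z/17 (b(l, z) = 8*((z/(-17))*l + l) = 8*((z*(-1/17))*l + l) = 8*((-z/17)*l + l) = 8*(-l*z/17 + l) = 8*(l - l*z/17) = 8*l - 8*l*z/17)
g(c, d) = 12 - 8*c*d (g(c, d) = (-8*c)*d + 12 = -8*c*d + 12 = 12 - 8*c*d)
(g(19, 1) + b(10, -7))*(163 - 231) = ((12 - 8*19*1) + (8/17)*10*(17 - 1*(-7)))*(163 - 231) = ((12 - 152) + (8/17)*10*(17 + 7))*(-68) = (-140 + (8/17)*10*24)*(-68) = (-140 + 1920/17)*(-68) = -460/17*(-68) = 1840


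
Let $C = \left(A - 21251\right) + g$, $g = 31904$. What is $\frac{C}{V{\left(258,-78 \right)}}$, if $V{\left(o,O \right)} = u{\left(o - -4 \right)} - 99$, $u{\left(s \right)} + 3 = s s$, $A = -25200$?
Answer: $- \frac{14547}{68542} \approx -0.21223$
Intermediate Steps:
$u{\left(s \right)} = -3 + s^{2}$ ($u{\left(s \right)} = -3 + s s = -3 + s^{2}$)
$V{\left(o,O \right)} = -102 + \left(4 + o\right)^{2}$ ($V{\left(o,O \right)} = \left(-3 + \left(o - -4\right)^{2}\right) - 99 = \left(-3 + \left(o + 4\right)^{2}\right) - 99 = \left(-3 + \left(4 + o\right)^{2}\right) - 99 = -102 + \left(4 + o\right)^{2}$)
$C = -14547$ ($C = \left(-25200 - 21251\right) + 31904 = -46451 + 31904 = -14547$)
$\frac{C}{V{\left(258,-78 \right)}} = - \frac{14547}{-102 + \left(4 + 258\right)^{2}} = - \frac{14547}{-102 + 262^{2}} = - \frac{14547}{-102 + 68644} = - \frac{14547}{68542}$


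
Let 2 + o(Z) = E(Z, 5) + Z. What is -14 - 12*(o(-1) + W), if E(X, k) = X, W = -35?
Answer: 454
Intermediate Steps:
o(Z) = -2 + 2*Z (o(Z) = -2 + (Z + Z) = -2 + 2*Z)
-14 - 12*(o(-1) + W) = -14 - 12*((-2 + 2*(-1)) - 35) = -14 - 12*((-2 - 2) - 35) = -14 - 12*(-4 - 35) = -14 - 12*(-39) = -14 + 468 = 454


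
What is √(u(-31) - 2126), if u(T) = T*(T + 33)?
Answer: 2*I*√547 ≈ 46.776*I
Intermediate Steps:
u(T) = T*(33 + T)
√(u(-31) - 2126) = √(-31*(33 - 31) - 2126) = √(-31*2 - 2126) = √(-62 - 2126) = √(-2188) = 2*I*√547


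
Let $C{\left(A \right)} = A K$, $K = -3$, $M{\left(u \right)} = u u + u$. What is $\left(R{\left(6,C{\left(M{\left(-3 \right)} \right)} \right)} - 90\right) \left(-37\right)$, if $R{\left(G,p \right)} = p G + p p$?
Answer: $-4662$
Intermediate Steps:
$M{\left(u \right)} = u + u^{2}$ ($M{\left(u \right)} = u^{2} + u = u + u^{2}$)
$C{\left(A \right)} = - 3 A$ ($C{\left(A \right)} = A \left(-3\right) = - 3 A$)
$R{\left(G,p \right)} = p^{2} + G p$ ($R{\left(G,p \right)} = G p + p^{2} = p^{2} + G p$)
$\left(R{\left(6,C{\left(M{\left(-3 \right)} \right)} \right)} - 90\right) \left(-37\right) = \left(- 3 \left(- 3 \left(1 - 3\right)\right) \left(6 - 3 \left(- 3 \left(1 - 3\right)\right)\right) - 90\right) \left(-37\right) = \left(- 3 \left(\left(-3\right) \left(-2\right)\right) \left(6 - 3 \left(\left(-3\right) \left(-2\right)\right)\right) - 90\right) \left(-37\right) = \left(\left(-3\right) 6 \left(6 - 18\right) - 90\right) \left(-37\right) = \left(- 18 \left(6 - 18\right) - 90\right) \left(-37\right) = \left(\left(-18\right) \left(-12\right) - 90\right) \left(-37\right) = \left(216 - 90\right) \left(-37\right) = 126 \left(-37\right) = -4662$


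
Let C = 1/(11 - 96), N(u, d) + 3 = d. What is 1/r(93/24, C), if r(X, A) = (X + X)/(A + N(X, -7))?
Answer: -3404/2635 ≈ -1.2918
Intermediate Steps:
N(u, d) = -3 + d
C = -1/85 (C = 1/(-85) = -1/85 ≈ -0.011765)
r(X, A) = 2*X/(-10 + A) (r(X, A) = (X + X)/(A + (-3 - 7)) = (2*X)/(A - 10) = (2*X)/(-10 + A) = 2*X/(-10 + A))
1/r(93/24, C) = 1/(2*(93/24)/(-10 - 1/85)) = 1/(2*(93*(1/24))/(-851/85)) = 1/(2*(31/8)*(-85/851)) = 1/(-2635/3404) = -3404/2635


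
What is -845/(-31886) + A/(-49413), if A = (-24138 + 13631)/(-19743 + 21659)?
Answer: 5738261533/215629776492 ≈ 0.026612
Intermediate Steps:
A = -10507/1916 ≈ -5.4838
-845/(-31886) + A/(-49413) = -845/(-31886) - 10507/1916/(-49413) = -845*(-1/31886) - 10507/1916*(-1/49413) = 845/31886 + 1501/13525044 = 5738261533/215629776492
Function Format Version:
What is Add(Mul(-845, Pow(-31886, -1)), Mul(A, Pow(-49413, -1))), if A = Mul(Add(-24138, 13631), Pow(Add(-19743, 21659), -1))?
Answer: Rational(5738261533, 215629776492) ≈ 0.026612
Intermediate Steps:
A = Rational(-10507, 1916) (A = Mul(-10507, Pow(1916, -1)) = Mul(-10507, Rational(1, 1916)) = Rational(-10507, 1916) ≈ -5.4838)
Add(Mul(-845, Pow(-31886, -1)), Mul(A, Pow(-49413, -1))) = Add(Mul(-845, Pow(-31886, -1)), Mul(Rational(-10507, 1916), Pow(-49413, -1))) = Add(Mul(-845, Rational(-1, 31886)), Mul(Rational(-10507, 1916), Rational(-1, 49413))) = Add(Rational(845, 31886), Rational(1501, 13525044)) = Rational(5738261533, 215629776492)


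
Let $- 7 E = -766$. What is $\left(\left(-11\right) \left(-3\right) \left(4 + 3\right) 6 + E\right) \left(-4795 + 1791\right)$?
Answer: $- \frac{31445872}{7} \approx -4.4923 \cdot 10^{6}$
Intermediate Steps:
$E = \frac{766}{7}$ ($E = \left(- \frac{1}{7}\right) \left(-766\right) = \frac{766}{7} \approx 109.43$)
$\left(\left(-11\right) \left(-3\right) \left(4 + 3\right) 6 + E\right) \left(-4795 + 1791\right) = \left(\left(-11\right) \left(-3\right) \left(4 + 3\right) 6 + \frac{766}{7}\right) \left(-4795 + 1791\right) = \left(33 \cdot 7 \cdot 6 + \frac{766}{7}\right) \left(-3004\right) = \left(33 \cdot 42 + \frac{766}{7}\right) \left(-3004\right) = \left(1386 + \frac{766}{7}\right) \left(-3004\right) = \frac{10468}{7} \left(-3004\right) = - \frac{31445872}{7}$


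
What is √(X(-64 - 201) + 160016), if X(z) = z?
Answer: √159751 ≈ 399.69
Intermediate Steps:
√(X(-64 - 201) + 160016) = √((-64 - 201) + 160016) = √(-265 + 160016) = √159751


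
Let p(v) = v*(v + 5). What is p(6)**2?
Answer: 4356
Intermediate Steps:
p(v) = v*(5 + v)
p(6)**2 = (6*(5 + 6))**2 = (6*11)**2 = 66**2 = 4356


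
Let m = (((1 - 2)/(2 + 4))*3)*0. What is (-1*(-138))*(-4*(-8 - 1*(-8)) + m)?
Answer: 0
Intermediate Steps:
m = 0 (m = (-1/6*3)*0 = (-1*⅙*3)*0 = -⅙*3*0 = -½*0 = 0)
(-1*(-138))*(-4*(-8 - 1*(-8)) + m) = (-1*(-138))*(-4*(-8 - 1*(-8)) + 0) = 138*(-4*(-8 + 8) + 0) = 138*(-4*0 + 0) = 138*(0 + 0) = 138*0 = 0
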